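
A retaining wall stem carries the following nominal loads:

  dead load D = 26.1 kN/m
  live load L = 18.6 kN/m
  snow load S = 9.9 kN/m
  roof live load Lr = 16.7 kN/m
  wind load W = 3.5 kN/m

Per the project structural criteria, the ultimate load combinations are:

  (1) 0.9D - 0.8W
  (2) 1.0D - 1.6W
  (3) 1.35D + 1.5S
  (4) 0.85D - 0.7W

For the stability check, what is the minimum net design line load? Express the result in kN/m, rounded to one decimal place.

19.7 kN/m

(1) 0.9(26.1) - 0.8(3.5) = 23.5 - 2.8 = 20.7
(2) 1.0(26.1) - 1.6(3.5) = 26.1 - 5.6 = 20.5
(3) 1.35(26.1) + 1.5(9.9) = 35.2 + 14.9 = 50.1
(4) 0.85(26.1) - 0.7(3.5) = 22.2 - 2.5 = 19.7
Combination 4 gives the minimum: 19.7 kN/m.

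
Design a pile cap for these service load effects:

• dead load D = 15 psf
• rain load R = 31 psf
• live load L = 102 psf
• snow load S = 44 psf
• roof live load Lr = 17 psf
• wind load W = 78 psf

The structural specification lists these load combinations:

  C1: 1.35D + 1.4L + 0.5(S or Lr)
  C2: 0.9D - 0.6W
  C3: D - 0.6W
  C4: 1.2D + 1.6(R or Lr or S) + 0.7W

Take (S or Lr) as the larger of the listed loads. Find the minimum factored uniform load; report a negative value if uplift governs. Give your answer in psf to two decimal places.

(S or Lr) → S = 44 psf; (R or Lr or S) → S = 44 psf.
C1: 1.35(15) + 1.4(102) + 0.5(44) = 185.05
C2: 0.9(15) - 0.6(78) = -33.30
C3: 1.0(15) - 0.6(78) = -31.80
C4: 1.2(15) + 1.6(44) + 0.7(78) = 143.00
Combination 2 gives the minimum: -33.30 psf.

-33.30 psf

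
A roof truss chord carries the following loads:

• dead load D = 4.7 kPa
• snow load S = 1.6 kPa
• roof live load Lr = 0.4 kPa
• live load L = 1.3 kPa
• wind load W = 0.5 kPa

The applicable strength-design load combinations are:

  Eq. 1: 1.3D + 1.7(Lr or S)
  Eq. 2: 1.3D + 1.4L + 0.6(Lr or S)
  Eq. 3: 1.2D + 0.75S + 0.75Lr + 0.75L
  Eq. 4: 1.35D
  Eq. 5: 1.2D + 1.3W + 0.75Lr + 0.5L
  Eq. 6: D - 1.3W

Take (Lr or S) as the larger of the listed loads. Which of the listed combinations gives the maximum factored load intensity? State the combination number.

Combination 2

(Lr or S) → S = 1.6 kPa.
Eq. 1: 1.3(4.7) + 1.7(1.6) = 8.83
Eq. 2: 1.3(4.7) + 1.4(1.3) + 0.6(1.6) = 8.89
Eq. 3: 1.2(4.7) + 0.75(1.6) + 0.75(0.4) + 0.75(1.3) = 8.12
Eq. 4: 1.35(4.7) = 6.35
Eq. 5: 1.2(4.7) + 1.3(0.5) + 0.75(0.4) + 0.5(1.3) = 7.24
Eq. 6: 1.0(4.7) - 1.3(0.5) = 4.05
The largest value is 8.89 kPa from combination 2.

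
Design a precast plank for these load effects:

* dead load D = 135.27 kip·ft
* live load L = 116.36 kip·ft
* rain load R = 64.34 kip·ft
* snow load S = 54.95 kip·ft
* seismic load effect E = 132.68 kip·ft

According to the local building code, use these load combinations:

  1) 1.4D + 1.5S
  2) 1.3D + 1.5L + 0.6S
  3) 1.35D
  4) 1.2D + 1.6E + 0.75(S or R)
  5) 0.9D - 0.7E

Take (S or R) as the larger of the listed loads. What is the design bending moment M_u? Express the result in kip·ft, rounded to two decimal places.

(S or R) → R = 64.34 kip·ft.
1) 1.4(135.27) + 1.5(54.95) = 271.80
2) 1.3(135.27) + 1.5(116.36) + 0.6(54.95) = 175.85 + 174.54 + 32.97 = 383.36
3) 1.35(135.27) = 182.61
4) 1.2(135.27) + 1.6(132.68) + 0.75(64.34) = 162.32 + 212.29 + 48.26 = 422.87
5) 0.9(135.27) - 0.7(132.68) = 28.87
The controlling combination is 4, giving 422.87 kip·ft.

422.87 kip·ft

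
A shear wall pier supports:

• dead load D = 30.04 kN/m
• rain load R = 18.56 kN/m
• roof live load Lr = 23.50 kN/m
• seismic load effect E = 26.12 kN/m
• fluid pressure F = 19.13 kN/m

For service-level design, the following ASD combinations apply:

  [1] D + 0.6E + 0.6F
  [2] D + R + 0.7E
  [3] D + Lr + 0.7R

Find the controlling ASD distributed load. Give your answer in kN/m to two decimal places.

[1] 1.0(30.04) + 0.6(26.12) + 0.6(19.13) = 57.19
[2] 1.0(30.04) + 1.0(18.56) + 0.7(26.12) = 66.88
[3] 1.0(30.04) + 1.0(23.50) + 0.7(18.56) = 66.53
Maximum is from combination 2.

66.88 kN/m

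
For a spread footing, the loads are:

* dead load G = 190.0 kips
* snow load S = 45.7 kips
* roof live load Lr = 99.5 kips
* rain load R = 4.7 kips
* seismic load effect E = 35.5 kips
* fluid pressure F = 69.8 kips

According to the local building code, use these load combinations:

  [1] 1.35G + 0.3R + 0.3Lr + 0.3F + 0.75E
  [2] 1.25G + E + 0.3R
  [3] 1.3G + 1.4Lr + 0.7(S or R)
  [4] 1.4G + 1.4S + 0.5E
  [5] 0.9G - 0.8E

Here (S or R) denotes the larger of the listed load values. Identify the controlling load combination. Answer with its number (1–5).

Combination 3

(S or R) → S = 45.7 kips.
[1] 1.35(190.0) + 0.3(4.7) + 0.3(99.5) + 0.3(69.8) + 0.75(35.5) = 256.50 + 1.41 + 29.85 + 20.94 + 26.63 = 335.33
[2] 1.25(190.0) + 1.0(35.5) + 0.3(4.7) = 237.50 + 35.50 + 1.41 = 274.41
[3] 1.3(190.0) + 1.4(99.5) + 0.7(45.7) = 247.00 + 139.30 + 31.99 = 418.29
[4] 1.4(190.0) + 1.4(45.7) + 0.5(35.5) = 266.00 + 63.98 + 17.75 = 347.73
[5] 0.9(190.0) - 0.8(35.5) = 171.00 - 28.40 = 142.60
The largest value is 418.29 kips from combination 3.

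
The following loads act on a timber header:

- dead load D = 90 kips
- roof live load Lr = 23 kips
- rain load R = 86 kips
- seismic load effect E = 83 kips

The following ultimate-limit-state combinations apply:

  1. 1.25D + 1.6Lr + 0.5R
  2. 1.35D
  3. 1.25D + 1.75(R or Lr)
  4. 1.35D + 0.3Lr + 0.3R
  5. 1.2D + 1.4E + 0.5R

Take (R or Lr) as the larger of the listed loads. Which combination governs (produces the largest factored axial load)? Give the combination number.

(R or Lr) → R = 86 kips.
1. 1.25(90) + 1.6(23) + 0.5(86) = 112.5 + 36.8 + 43.0 = 192.3
2. 1.35(90) = 121.5
3. 1.25(90) + 1.75(86) = 112.5 + 150.5 = 263.0
4. 1.35(90) + 0.3(23) + 0.3(86) = 121.5 + 6.9 + 25.8 = 154.2
5. 1.2(90) + 1.4(83) + 0.5(86) = 108.0 + 116.2 + 43.0 = 267.2
The largest value is 267.2 kips from combination 5.

Combination 5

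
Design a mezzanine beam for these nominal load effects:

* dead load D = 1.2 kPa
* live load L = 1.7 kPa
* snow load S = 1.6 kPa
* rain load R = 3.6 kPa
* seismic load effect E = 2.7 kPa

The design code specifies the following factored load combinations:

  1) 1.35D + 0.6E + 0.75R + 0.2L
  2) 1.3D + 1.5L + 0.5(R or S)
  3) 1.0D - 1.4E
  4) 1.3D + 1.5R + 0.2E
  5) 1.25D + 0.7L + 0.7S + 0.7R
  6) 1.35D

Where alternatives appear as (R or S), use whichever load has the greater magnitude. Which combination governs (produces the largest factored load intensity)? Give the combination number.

Combination 4

(R or S) → R = 3.6 kPa.
1) 1.35(1.2) + 0.6(2.7) + 0.75(3.6) + 0.2(1.7) = 1.62 + 1.62 + 2.70 + 0.34 = 6.28
2) 1.3(1.2) + 1.5(1.7) + 0.5(3.6) = 1.56 + 2.55 + 1.80 = 5.91
3) 1.0(1.2) - 1.4(2.7) = 1.20 - 3.78 = -2.58
4) 1.3(1.2) + 1.5(3.6) + 0.2(2.7) = 1.56 + 5.40 + 0.54 = 7.50
5) 1.25(1.2) + 0.7(1.7) + 0.7(1.6) + 0.7(3.6) = 1.50 + 1.19 + 1.12 + 2.52 = 6.33
6) 1.35(1.2) = 1.62
The largest value is 7.50 kPa from combination 4.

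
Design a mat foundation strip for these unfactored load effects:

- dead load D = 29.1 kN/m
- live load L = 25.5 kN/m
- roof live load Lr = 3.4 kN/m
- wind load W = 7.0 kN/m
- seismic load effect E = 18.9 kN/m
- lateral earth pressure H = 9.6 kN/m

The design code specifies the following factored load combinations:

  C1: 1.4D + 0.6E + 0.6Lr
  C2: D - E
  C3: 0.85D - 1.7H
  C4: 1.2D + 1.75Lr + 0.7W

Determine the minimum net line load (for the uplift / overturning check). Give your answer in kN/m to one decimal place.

C1: 1.4(29.1) + 0.6(18.9) + 0.6(3.4) = 54.1
C2: 1.0(29.1) - 1.0(18.9) = 29.1 - 18.9 = 10.2
C3: 0.85(29.1) - 1.7(9.6) = 24.7 - 16.3 = 8.4
C4: 1.2(29.1) + 1.75(3.4) + 0.7(7.0) = 34.9 + 6.0 + 4.9 = 45.8
Combination 3 gives the minimum: 8.4 kN/m.

8.4 kN/m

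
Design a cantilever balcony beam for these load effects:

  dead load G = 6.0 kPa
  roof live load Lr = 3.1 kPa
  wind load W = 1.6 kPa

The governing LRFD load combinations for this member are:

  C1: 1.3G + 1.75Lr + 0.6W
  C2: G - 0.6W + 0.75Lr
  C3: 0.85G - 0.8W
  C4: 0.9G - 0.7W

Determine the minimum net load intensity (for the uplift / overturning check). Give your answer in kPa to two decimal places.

C1: 1.3(6.0) + 1.75(3.1) + 0.6(1.6) = 14.19
C2: 1.0(6.0) - 0.6(1.6) + 0.75(3.1) = 7.37
C3: 0.85(6.0) - 0.8(1.6) = 3.82
C4: 0.9(6.0) - 0.7(1.6) = 4.28
Combination 3 gives the minimum: 3.82 kPa.

3.82 kPa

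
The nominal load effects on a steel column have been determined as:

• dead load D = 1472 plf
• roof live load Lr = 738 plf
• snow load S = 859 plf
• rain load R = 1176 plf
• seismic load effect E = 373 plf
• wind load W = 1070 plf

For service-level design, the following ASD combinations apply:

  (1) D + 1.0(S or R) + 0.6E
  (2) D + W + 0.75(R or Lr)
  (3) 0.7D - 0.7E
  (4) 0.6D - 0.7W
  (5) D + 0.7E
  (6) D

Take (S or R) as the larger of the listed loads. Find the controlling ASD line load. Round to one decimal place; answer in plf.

(S or R) → R = 1176 plf; (R or Lr) → R = 1176 plf.
(1) 1.0(1472) + 1.0(1176) + 0.6(373) = 2871.8
(2) 1.0(1472) + 1.0(1070) + 0.75(1176) = 3424.0
(3) 0.7(1472) - 0.7(373) = 769.3
(4) 0.6(1472) - 0.7(1070) = 134.2
(5) 1.0(1472) + 0.7(373) = 1733.1
(6) 1.0(1472) = 1472.0
Maximum is from combination 2.

3424.0 plf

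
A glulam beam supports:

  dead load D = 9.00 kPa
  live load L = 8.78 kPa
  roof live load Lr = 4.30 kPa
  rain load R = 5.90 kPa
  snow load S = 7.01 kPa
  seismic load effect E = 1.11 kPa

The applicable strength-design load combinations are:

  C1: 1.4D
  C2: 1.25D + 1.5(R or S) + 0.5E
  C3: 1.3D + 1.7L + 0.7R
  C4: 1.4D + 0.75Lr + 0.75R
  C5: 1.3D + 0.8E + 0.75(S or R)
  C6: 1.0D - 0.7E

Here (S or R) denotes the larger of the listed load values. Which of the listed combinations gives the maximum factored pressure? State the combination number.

(R or S) → S = 7.01 kPa; (S or R) → S = 7.01 kPa.
C1: 1.4(9.00) = 12.60
C2: 1.25(9.00) + 1.5(7.01) + 0.5(1.11) = 22.32
C3: 1.3(9.00) + 1.7(8.78) + 0.7(5.90) = 11.70 + 14.93 + 4.13 = 30.76
C4: 1.4(9.00) + 0.75(4.30) + 0.75(5.90) = 20.25
C5: 1.3(9.00) + 0.8(1.11) + 0.75(7.01) = 11.70 + 0.89 + 5.26 = 17.85
C6: 1.0(9.00) - 0.7(1.11) = 9.00 - 0.78 = 8.22
The largest value is 30.76 kPa from combination 3.

Combination 3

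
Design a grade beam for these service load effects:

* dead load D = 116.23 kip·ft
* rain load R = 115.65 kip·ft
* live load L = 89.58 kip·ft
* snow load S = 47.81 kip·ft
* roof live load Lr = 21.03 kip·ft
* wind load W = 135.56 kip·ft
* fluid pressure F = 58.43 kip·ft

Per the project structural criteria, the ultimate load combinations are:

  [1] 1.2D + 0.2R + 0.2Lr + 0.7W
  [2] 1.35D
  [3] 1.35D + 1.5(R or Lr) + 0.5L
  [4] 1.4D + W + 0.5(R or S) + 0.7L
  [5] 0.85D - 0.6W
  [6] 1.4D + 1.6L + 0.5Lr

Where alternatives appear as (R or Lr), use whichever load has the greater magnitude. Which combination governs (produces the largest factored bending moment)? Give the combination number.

(R or Lr) → R = 115.65 kip·ft; (R or S) → R = 115.65 kip·ft.
[1] 1.2(116.23) + 0.2(115.65) + 0.2(21.03) + 0.7(135.56) = 261.70
[2] 1.35(116.23) = 156.91
[3] 1.35(116.23) + 1.5(115.65) + 0.5(89.58) = 375.18
[4] 1.4(116.23) + 1.0(135.56) + 0.5(115.65) + 0.7(89.58) = 418.81
[5] 0.85(116.23) - 0.6(135.56) = 17.46
[6] 1.4(116.23) + 1.6(89.58) + 0.5(21.03) = 316.57
The largest value is 418.81 kip·ft from combination 4.

Combination 4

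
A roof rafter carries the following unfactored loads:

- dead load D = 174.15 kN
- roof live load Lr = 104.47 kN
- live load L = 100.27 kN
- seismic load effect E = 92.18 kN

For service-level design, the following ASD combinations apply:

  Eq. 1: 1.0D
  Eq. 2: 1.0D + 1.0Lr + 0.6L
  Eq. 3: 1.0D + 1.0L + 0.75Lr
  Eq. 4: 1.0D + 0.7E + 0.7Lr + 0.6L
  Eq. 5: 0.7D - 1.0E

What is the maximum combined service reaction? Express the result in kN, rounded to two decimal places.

371.97 kN

Eq. 1: 1.0(174.15) = 174.15
Eq. 2: 1.0(174.15) + 1.0(104.47) + 0.6(100.27) = 174.15 + 104.47 + 60.16 = 338.78
Eq. 3: 1.0(174.15) + 1.0(100.27) + 0.75(104.47) = 174.15 + 100.27 + 78.35 = 352.77
Eq. 4: 1.0(174.15) + 0.7(92.18) + 0.7(104.47) + 0.6(100.27) = 174.15 + 64.53 + 73.13 + 60.16 = 371.97
Eq. 5: 0.7(174.15) - 1.0(92.18) = 121.91 - 92.18 = 29.73
The controlling combination is 4, giving 371.97 kN.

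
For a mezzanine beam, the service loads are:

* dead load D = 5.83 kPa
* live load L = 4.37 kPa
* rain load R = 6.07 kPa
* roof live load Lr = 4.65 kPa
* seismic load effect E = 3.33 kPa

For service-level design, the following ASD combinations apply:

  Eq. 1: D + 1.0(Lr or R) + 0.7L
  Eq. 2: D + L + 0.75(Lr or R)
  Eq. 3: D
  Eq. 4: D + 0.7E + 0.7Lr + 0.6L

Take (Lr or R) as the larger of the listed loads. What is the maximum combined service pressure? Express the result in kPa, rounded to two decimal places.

(Lr or R) → R = 6.07 kPa.
Eq. 1: 1.0(5.83) + 1.0(6.07) + 0.7(4.37) = 5.83 + 6.07 + 3.06 = 14.96
Eq. 2: 1.0(5.83) + 1.0(4.37) + 0.75(6.07) = 5.83 + 4.37 + 4.55 = 14.75
Eq. 3: 1.0(5.83) = 5.83
Eq. 4: 1.0(5.83) + 0.7(3.33) + 0.7(4.65) + 0.6(4.37) = 5.83 + 2.33 + 3.26 + 2.62 = 14.04
Maximum is from combination 1.

14.96 kPa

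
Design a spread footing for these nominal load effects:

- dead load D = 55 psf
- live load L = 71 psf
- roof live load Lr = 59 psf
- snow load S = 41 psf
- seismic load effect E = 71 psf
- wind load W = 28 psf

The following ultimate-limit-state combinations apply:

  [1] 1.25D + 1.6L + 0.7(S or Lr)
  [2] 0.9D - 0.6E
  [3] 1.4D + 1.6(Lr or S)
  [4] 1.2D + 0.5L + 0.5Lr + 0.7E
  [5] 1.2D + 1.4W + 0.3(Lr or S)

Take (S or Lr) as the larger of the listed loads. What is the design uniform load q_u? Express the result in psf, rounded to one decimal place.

223.7 psf

(S or Lr) → Lr = 59 psf; (Lr or S) → Lr = 59 psf.
[1] 1.25(55) + 1.6(71) + 0.7(59) = 68.8 + 113.6 + 41.3 = 223.7
[2] 0.9(55) - 0.6(71) = 49.5 - 42.6 = 6.9
[3] 1.4(55) + 1.6(59) = 77.0 + 94.4 = 171.4
[4] 1.2(55) + 0.5(71) + 0.5(59) + 0.7(71) = 66.0 + 35.5 + 29.5 + 49.7 = 180.7
[5] 1.2(55) + 1.4(28) + 0.3(59) = 66.0 + 39.2 + 17.7 = 122.9
Maximum is from combination 1.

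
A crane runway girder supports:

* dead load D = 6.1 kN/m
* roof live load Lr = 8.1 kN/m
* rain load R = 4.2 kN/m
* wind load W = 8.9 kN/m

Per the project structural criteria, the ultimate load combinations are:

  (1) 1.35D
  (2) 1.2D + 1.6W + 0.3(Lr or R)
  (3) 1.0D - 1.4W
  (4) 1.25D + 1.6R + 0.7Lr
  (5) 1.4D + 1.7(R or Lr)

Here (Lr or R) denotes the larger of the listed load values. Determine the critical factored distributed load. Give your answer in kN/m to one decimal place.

24.0 kN/m

(Lr or R) → Lr = 8.1 kN/m; (R or Lr) → Lr = 8.1 kN/m.
(1) 1.35(6.1) = 8.2
(2) 1.2(6.1) + 1.6(8.9) + 0.3(8.1) = 24.0
(3) 1.0(6.1) - 1.4(8.9) = -6.4
(4) 1.25(6.1) + 1.6(4.2) + 0.7(8.1) = 20.0
(5) 1.4(6.1) + 1.7(8.1) = 22.3
Combination 2 governs: w_u = 24.0 kN/m.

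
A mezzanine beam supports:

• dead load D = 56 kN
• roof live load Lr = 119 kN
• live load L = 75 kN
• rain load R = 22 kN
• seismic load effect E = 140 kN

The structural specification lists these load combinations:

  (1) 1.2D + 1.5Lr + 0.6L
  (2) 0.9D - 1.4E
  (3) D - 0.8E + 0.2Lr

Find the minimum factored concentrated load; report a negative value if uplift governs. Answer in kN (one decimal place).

(1) 1.2(56) + 1.5(119) + 0.6(75) = 67.2 + 178.5 + 45.0 = 290.7
(2) 0.9(56) - 1.4(140) = 50.4 - 196.0 = -145.6
(3) 1.0(56) - 0.8(140) + 0.2(119) = 56.0 - 112.0 + 23.8 = -32.2
Combination 2 gives the minimum: -145.6 kN.

-145.6 kN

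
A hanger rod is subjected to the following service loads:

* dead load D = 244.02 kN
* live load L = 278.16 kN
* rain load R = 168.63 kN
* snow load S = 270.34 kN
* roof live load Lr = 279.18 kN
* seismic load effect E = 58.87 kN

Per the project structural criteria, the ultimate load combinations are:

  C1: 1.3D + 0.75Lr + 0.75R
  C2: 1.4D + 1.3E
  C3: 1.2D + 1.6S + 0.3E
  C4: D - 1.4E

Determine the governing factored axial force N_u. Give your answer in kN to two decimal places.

C1: 1.3(244.02) + 0.75(279.18) + 0.75(168.63) = 653.08
C2: 1.4(244.02) + 1.3(58.87) = 418.16
C3: 1.2(244.02) + 1.6(270.34) + 0.3(58.87) = 743.03
C4: 1.0(244.02) - 1.4(58.87) = 161.60
Maximum is from combination 3.

743.03 kN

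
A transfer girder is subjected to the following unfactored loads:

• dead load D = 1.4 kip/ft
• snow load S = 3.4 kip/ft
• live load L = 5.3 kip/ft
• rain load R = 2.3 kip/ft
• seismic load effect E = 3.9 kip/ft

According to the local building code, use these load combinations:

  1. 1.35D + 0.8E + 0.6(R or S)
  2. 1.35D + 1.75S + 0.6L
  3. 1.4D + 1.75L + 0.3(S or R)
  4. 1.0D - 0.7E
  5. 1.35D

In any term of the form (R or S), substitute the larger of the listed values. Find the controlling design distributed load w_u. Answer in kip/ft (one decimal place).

(R or S) → S = 3.4 kip/ft; (S or R) → S = 3.4 kip/ft.
1. 1.35(1.4) + 0.8(3.9) + 0.6(3.4) = 7.1
2. 1.35(1.4) + 1.75(3.4) + 0.6(5.3) = 11.0
3. 1.4(1.4) + 1.75(5.3) + 0.3(3.4) = 2.0 + 9.3 + 1.0 = 12.3
4. 1.0(1.4) - 0.7(3.9) = 1.4 - 2.7 = -1.3
5. 1.35(1.4) = 1.9
The controlling combination is 3, giving 12.3 kip/ft.

12.3 kip/ft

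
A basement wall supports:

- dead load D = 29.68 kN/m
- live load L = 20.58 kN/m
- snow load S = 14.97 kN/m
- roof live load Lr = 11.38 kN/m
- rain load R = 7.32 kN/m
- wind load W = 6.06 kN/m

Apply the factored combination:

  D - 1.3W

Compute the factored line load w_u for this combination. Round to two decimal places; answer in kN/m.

1.0(29.68) - 1.3(6.06) = 29.68 - 7.88 = 21.80
w_u = 21.80 kN/m.

21.80 kN/m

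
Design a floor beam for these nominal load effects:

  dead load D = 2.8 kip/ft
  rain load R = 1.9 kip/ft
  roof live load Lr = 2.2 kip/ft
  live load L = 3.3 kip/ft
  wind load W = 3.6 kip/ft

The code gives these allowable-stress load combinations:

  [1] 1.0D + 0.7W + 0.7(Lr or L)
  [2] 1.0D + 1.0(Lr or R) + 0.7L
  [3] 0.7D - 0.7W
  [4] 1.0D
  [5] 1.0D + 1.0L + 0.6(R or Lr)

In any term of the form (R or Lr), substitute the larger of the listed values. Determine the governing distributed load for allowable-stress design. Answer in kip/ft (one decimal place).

7.6 kip/ft

(Lr or L) → L = 3.3 kip/ft; (Lr or R) → Lr = 2.2 kip/ft; (R or Lr) → Lr = 2.2 kip/ft.
[1] 1.0(2.8) + 0.7(3.6) + 0.7(3.3) = 2.8 + 2.5 + 2.3 = 7.6
[2] 1.0(2.8) + 1.0(2.2) + 0.7(3.3) = 2.8 + 2.2 + 2.3 = 7.3
[3] 0.7(2.8) - 0.7(3.6) = -0.6
[4] 1.0(2.8) = 2.8
[5] 1.0(2.8) + 1.0(3.3) + 0.6(2.2) = 2.8 + 3.3 + 1.3 = 7.4
Maximum is from combination 1.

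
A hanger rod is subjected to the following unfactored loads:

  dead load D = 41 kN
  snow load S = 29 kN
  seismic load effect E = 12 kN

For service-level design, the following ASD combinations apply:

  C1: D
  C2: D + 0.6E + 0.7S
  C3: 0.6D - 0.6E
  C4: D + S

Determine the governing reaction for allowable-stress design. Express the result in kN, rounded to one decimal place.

70.0 kN

C1: 1.0(41) = 41.0
C2: 1.0(41) + 0.6(12) + 0.7(29) = 41.0 + 7.2 + 20.3 = 68.5
C3: 0.6(41) - 0.6(12) = 24.6 - 7.2 = 17.4
C4: 1.0(41) + 1.0(29) = 41.0 + 29.0 = 70.0
The controlling combination is 4, giving 70.0 kN.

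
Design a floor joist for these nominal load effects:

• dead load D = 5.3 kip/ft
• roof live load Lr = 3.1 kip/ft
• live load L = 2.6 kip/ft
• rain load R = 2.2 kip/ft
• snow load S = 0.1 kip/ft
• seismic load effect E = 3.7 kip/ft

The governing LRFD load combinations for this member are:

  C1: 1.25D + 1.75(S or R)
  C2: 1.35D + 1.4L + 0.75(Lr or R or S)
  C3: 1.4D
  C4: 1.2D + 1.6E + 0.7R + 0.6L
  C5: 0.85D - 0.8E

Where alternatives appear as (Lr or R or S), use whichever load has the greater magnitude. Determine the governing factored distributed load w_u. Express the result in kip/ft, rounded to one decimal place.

15.4 kip/ft

(S or R) → R = 2.2 kip/ft; (Lr or R or S) → Lr = 3.1 kip/ft.
C1: 1.25(5.3) + 1.75(2.2) = 6.6 + 3.9 = 10.5
C2: 1.35(5.3) + 1.4(2.6) + 0.75(3.1) = 7.2 + 3.6 + 2.3 = 13.1
C3: 1.4(5.3) = 7.4
C4: 1.2(5.3) + 1.6(3.7) + 0.7(2.2) + 0.6(2.6) = 6.4 + 5.9 + 1.5 + 1.6 = 15.4
C5: 0.85(5.3) - 0.8(3.7) = 4.5 - 3.0 = 1.5
Maximum is from combination 4.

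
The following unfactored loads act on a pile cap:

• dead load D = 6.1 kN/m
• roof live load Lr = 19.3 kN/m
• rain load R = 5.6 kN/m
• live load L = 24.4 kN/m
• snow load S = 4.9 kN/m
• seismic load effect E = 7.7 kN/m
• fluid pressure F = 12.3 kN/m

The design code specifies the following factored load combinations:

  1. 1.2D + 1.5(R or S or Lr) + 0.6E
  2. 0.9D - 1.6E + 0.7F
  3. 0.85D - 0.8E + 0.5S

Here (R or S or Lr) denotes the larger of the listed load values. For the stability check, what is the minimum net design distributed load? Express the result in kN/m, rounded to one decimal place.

1.5 kN/m

(R or S or Lr) → Lr = 19.3 kN/m.
1. 1.2(6.1) + 1.5(19.3) + 0.6(7.7) = 7.3 + 29.0 + 4.6 = 40.9
2. 0.9(6.1) - 1.6(7.7) + 0.7(12.3) = 5.5 - 12.3 + 8.6 = 1.8
3. 0.85(6.1) - 0.8(7.7) + 0.5(4.9) = 5.2 - 6.2 + 2.5 = 1.5
Combination 3 gives the minimum: 1.5 kN/m.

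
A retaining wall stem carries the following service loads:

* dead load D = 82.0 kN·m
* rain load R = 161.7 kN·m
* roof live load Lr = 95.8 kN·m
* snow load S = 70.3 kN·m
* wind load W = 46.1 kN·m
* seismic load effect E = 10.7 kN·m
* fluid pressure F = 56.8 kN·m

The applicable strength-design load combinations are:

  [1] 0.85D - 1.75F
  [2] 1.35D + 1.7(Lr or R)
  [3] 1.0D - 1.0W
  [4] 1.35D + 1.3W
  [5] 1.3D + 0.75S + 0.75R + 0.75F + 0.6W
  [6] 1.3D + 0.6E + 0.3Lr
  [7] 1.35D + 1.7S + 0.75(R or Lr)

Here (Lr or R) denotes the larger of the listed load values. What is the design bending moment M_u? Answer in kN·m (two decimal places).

(Lr or R) → R = 161.7 kN·m; (R or Lr) → R = 161.7 kN·m.
[1] 0.85(82.0) - 1.75(56.8) = 69.70 - 99.40 = -29.70
[2] 1.35(82.0) + 1.7(161.7) = 110.70 + 274.89 = 385.59
[3] 1.0(82.0) - 1.0(46.1) = 82.00 - 46.10 = 35.90
[4] 1.35(82.0) + 1.3(46.1) = 110.70 + 59.93 = 170.63
[5] 1.3(82.0) + 0.75(70.3) + 0.75(161.7) + 0.75(56.8) + 0.6(46.1) = 350.86
[6] 1.3(82.0) + 0.6(10.7) + 0.3(95.8) = 106.60 + 6.42 + 28.74 = 141.76
[7] 1.35(82.0) + 1.7(70.3) + 0.75(161.7) = 110.70 + 119.51 + 121.28 = 351.49
Combination 2 governs: M_u = 385.59 kN·m.

385.59 kN·m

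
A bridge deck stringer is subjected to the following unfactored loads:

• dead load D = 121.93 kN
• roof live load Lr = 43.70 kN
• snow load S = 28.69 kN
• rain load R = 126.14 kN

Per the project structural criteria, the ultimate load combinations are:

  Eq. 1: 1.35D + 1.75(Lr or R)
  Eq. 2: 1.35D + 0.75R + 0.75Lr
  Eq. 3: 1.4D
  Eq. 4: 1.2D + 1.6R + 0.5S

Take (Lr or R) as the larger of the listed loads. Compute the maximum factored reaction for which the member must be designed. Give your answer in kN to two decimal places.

(Lr or R) → R = 126.14 kN.
Eq. 1: 1.35(121.93) + 1.75(126.14) = 385.35
Eq. 2: 1.35(121.93) + 0.75(126.14) + 0.75(43.70) = 291.99
Eq. 3: 1.4(121.93) = 170.70
Eq. 4: 1.2(121.93) + 1.6(126.14) + 0.5(28.69) = 146.32 + 201.82 + 14.35 = 362.49
Maximum is from combination 1.

385.35 kN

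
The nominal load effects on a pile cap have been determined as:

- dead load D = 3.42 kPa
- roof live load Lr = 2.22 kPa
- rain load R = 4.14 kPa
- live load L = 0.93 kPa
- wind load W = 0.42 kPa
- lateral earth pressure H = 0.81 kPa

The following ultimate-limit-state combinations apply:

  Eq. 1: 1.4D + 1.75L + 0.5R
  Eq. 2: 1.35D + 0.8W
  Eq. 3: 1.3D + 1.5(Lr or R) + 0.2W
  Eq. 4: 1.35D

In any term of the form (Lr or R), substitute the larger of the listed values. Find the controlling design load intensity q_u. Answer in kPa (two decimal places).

(Lr or R) → R = 4.14 kPa.
Eq. 1: 1.4(3.42) + 1.75(0.93) + 0.5(4.14) = 8.49
Eq. 2: 1.35(3.42) + 0.8(0.42) = 4.95
Eq. 3: 1.3(3.42) + 1.5(4.14) + 0.2(0.42) = 10.74
Eq. 4: 1.35(3.42) = 4.62
The controlling combination is 3, giving 10.74 kPa.

10.74 kPa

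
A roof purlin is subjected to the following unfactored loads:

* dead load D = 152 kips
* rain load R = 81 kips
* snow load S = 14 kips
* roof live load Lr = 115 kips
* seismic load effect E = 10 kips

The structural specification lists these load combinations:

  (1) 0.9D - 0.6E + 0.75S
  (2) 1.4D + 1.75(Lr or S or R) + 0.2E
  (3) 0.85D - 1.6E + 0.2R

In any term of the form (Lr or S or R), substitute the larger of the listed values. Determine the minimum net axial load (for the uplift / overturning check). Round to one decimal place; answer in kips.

(Lr or S or R) → Lr = 115 kips.
(1) 0.9(152) - 0.6(10) + 0.75(14) = 136.8 - 6.0 + 10.5 = 141.3
(2) 1.4(152) + 1.75(115) + 0.2(10) = 212.8 + 201.3 + 2.0 = 416.1
(3) 0.85(152) - 1.6(10) + 0.2(81) = 129.2 - 16.0 + 16.2 = 129.4
Combination 3 gives the minimum: 129.4 kips.

129.4 kips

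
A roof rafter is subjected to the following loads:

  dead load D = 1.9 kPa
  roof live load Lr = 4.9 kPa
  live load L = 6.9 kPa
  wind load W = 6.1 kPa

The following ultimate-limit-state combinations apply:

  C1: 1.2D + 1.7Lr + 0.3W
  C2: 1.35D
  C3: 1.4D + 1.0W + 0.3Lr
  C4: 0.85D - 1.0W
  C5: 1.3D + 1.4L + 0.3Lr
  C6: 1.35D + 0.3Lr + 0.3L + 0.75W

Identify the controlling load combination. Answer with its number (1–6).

C1: 1.2(1.9) + 1.7(4.9) + 0.3(6.1) = 2.3 + 8.3 + 1.8 = 12.4
C2: 1.35(1.9) = 2.6
C3: 1.4(1.9) + 1.0(6.1) + 0.3(4.9) = 10.2
C4: 0.85(1.9) - 1.0(6.1) = 1.6 - 6.1 = -4.5
C5: 1.3(1.9) + 1.4(6.9) + 0.3(4.9) = 13.6
C6: 1.35(1.9) + 0.3(4.9) + 0.3(6.9) + 0.75(6.1) = 10.7
The largest value is 13.6 kPa from combination 5.

Combination 5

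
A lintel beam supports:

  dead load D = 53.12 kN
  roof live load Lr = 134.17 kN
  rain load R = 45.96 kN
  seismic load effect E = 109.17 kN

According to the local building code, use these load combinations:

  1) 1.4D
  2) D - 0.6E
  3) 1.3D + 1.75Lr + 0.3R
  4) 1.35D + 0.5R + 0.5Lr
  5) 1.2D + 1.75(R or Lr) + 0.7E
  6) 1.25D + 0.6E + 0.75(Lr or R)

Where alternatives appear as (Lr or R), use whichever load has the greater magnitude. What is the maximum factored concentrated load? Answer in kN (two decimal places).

374.96 kN

(R or Lr) → Lr = 134.17 kN; (Lr or R) → Lr = 134.17 kN.
1) 1.4(53.12) = 74.37
2) 1.0(53.12) - 0.6(109.17) = 53.12 - 65.50 = -12.38
3) 1.3(53.12) + 1.75(134.17) + 0.3(45.96) = 317.64
4) 1.35(53.12) + 0.5(45.96) + 0.5(134.17) = 71.71 + 22.98 + 67.09 = 161.78
5) 1.2(53.12) + 1.75(134.17) + 0.7(109.17) = 63.74 + 234.80 + 76.42 = 374.96
6) 1.25(53.12) + 0.6(109.17) + 0.75(134.17) = 66.40 + 65.50 + 100.63 = 232.53
The controlling combination is 5, giving 374.96 kN.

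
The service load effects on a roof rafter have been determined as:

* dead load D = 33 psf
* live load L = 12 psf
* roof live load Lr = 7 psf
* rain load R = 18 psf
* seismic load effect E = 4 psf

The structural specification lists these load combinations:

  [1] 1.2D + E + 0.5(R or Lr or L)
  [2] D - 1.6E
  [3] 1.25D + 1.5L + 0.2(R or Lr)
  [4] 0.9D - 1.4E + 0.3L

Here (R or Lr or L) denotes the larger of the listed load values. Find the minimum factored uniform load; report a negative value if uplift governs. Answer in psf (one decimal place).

26.6 psf

(R or Lr or L) → R = 18 psf; (R or Lr) → R = 18 psf.
[1] 1.2(33) + 1.0(4) + 0.5(18) = 39.6 + 4.0 + 9.0 = 52.6
[2] 1.0(33) - 1.6(4) = 33.0 - 6.4 = 26.6
[3] 1.25(33) + 1.5(12) + 0.2(18) = 41.3 + 18.0 + 3.6 = 62.9
[4] 0.9(33) - 1.4(4) + 0.3(12) = 29.7 - 5.6 + 3.6 = 27.7
Combination 2 gives the minimum: 26.6 psf.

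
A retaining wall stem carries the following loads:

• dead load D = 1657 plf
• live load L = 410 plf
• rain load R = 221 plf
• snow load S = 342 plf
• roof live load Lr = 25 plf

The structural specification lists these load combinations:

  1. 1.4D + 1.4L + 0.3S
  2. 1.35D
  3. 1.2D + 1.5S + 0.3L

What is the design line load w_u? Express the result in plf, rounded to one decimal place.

1. 1.4(1657) + 1.4(410) + 0.3(342) = 2319.8 + 574.0 + 102.6 = 2996.4
2. 1.35(1657) = 2237.0
3. 1.2(1657) + 1.5(342) + 0.3(410) = 1988.4 + 513.0 + 123.0 = 2624.4
Maximum is from combination 1.

2996.4 plf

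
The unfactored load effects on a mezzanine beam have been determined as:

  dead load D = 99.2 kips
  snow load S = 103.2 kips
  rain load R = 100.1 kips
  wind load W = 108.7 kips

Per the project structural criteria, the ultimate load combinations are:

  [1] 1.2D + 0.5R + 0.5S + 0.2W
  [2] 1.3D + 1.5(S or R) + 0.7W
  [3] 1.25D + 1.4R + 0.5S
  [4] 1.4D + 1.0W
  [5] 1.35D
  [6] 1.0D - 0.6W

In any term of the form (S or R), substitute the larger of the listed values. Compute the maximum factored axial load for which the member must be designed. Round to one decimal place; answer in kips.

359.9 kips

(S or R) → S = 103.2 kips.
[1] 1.2(99.2) + 0.5(100.1) + 0.5(103.2) + 0.2(108.7) = 242.4
[2] 1.3(99.2) + 1.5(103.2) + 0.7(108.7) = 359.9
[3] 1.25(99.2) + 1.4(100.1) + 0.5(103.2) = 315.7
[4] 1.4(99.2) + 1.0(108.7) = 247.6
[5] 1.35(99.2) = 133.9
[6] 1.0(99.2) - 0.6(108.7) = 34.0
Maximum is from combination 2.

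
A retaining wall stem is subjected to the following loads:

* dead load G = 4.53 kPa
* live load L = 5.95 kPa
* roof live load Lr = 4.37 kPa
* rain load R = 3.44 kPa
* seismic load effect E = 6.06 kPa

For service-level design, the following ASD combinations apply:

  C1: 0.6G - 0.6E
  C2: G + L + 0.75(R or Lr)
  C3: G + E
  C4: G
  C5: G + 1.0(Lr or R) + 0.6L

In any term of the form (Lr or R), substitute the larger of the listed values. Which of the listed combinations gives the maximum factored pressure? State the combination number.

Combination 2

(R or Lr) → Lr = 4.37 kPa; (Lr or R) → Lr = 4.37 kPa.
C1: 0.6(4.53) - 0.6(6.06) = 2.72 - 3.64 = -0.92
C2: 1.0(4.53) + 1.0(5.95) + 0.75(4.37) = 4.53 + 5.95 + 3.28 = 13.76
C3: 1.0(4.53) + 1.0(6.06) = 4.53 + 6.06 = 10.59
C4: 1.0(4.53) = 4.53
C5: 1.0(4.53) + 1.0(4.37) + 0.6(5.95) = 4.53 + 4.37 + 3.57 = 12.47
The largest value is 13.76 kPa from combination 2.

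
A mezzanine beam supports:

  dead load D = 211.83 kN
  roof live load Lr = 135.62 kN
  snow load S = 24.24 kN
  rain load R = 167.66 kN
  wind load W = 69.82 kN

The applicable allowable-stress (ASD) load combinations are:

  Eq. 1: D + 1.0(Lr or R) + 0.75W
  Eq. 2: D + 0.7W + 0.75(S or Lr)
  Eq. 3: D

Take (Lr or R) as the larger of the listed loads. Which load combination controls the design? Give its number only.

Combination 1

(Lr or R) → R = 167.66 kN; (S or Lr) → Lr = 135.62 kN.
Eq. 1: 1.0(211.83) + 1.0(167.66) + 0.75(69.82) = 211.83 + 167.66 + 52.37 = 431.86
Eq. 2: 1.0(211.83) + 0.7(69.82) + 0.75(135.62) = 211.83 + 48.87 + 101.72 = 362.42
Eq. 3: 1.0(211.83) = 211.83
The largest value is 431.86 kN from combination 1.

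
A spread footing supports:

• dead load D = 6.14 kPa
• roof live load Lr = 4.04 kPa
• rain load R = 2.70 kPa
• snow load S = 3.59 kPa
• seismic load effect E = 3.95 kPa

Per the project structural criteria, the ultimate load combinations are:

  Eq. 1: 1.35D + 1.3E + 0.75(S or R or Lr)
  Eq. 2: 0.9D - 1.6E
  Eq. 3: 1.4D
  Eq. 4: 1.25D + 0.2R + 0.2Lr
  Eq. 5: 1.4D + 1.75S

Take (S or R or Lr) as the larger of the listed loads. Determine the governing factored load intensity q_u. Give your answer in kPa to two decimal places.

16.45 kPa

(S or R or Lr) → Lr = 4.04 kPa.
Eq. 1: 1.35(6.14) + 1.3(3.95) + 0.75(4.04) = 16.45
Eq. 2: 0.9(6.14) - 1.6(3.95) = -0.79
Eq. 3: 1.4(6.14) = 8.60
Eq. 4: 1.25(6.14) + 0.2(2.70) + 0.2(4.04) = 9.02
Eq. 5: 1.4(6.14) + 1.75(3.59) = 14.88
Maximum is from combination 1.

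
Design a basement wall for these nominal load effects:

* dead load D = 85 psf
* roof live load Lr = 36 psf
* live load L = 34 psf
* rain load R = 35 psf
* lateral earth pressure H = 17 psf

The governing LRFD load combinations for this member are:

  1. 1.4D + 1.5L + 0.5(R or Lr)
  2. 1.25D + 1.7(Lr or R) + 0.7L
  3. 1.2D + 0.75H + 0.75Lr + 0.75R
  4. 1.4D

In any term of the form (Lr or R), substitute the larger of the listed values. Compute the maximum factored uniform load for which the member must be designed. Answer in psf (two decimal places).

(R or Lr) → Lr = 36 psf; (Lr or R) → Lr = 36 psf.
1. 1.4(85) + 1.5(34) + 0.5(36) = 119.00 + 51.00 + 18.00 = 188.00
2. 1.25(85) + 1.7(36) + 0.7(34) = 106.25 + 61.20 + 23.80 = 191.25
3. 1.2(85) + 0.75(17) + 0.75(36) + 0.75(35) = 102.00 + 12.75 + 27.00 + 26.25 = 168.00
4. 1.4(85) = 119.00
The controlling combination is 2, giving 191.25 psf.

191.25 psf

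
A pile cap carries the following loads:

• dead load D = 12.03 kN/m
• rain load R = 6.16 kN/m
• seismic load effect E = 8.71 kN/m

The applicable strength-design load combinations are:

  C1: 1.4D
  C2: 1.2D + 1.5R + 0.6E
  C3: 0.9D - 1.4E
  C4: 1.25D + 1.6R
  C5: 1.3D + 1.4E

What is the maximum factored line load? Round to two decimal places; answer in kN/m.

C1: 1.4(12.03) = 16.84
C2: 1.2(12.03) + 1.5(6.16) + 0.6(8.71) = 28.90
C3: 0.9(12.03) - 1.4(8.71) = -1.37
C4: 1.25(12.03) + 1.6(6.16) = 24.89
C5: 1.3(12.03) + 1.4(8.71) = 15.64 + 12.19 = 27.83
Maximum is from combination 2.

28.90 kN/m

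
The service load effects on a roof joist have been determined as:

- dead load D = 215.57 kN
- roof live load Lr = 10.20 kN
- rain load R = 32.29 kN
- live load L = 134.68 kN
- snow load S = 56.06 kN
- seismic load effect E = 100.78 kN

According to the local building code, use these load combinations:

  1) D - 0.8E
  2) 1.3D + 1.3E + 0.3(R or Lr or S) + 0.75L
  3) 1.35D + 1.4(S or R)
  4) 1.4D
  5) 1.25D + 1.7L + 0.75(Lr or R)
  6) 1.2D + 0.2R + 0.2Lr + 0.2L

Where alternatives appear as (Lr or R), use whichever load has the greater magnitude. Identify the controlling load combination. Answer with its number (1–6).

Combination 2

(R or Lr or S) → S = 56.06 kN; (S or R) → S = 56.06 kN; (Lr or R) → R = 32.29 kN.
1) 1.0(215.57) - 0.8(100.78) = 134.95
2) 1.3(215.57) + 1.3(100.78) + 0.3(56.06) + 0.75(134.68) = 529.08
3) 1.35(215.57) + 1.4(56.06) = 369.50
4) 1.4(215.57) = 301.80
5) 1.25(215.57) + 1.7(134.68) + 0.75(32.29) = 522.64
6) 1.2(215.57) + 0.2(32.29) + 0.2(10.20) + 0.2(134.68) = 294.12
The largest value is 529.08 kN from combination 2.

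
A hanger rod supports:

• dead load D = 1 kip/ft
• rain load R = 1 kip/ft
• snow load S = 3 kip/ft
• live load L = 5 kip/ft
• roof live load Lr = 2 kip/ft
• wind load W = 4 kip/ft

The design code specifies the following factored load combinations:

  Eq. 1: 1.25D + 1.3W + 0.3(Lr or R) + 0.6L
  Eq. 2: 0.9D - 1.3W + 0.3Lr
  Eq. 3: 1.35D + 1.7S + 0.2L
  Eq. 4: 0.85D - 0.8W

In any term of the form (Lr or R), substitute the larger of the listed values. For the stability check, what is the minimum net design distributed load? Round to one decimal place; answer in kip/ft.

-3.7 kip/ft

(Lr or R) → Lr = 2 kip/ft.
Eq. 1: 1.25(1) + 1.3(4) + 0.3(2) + 0.6(5) = 1.3 + 5.2 + 0.6 + 3.0 = 10.1
Eq. 2: 0.9(1) - 1.3(4) + 0.3(2) = 0.9 - 5.2 + 0.6 = -3.7
Eq. 3: 1.35(1) + 1.7(3) + 0.2(5) = 1.4 + 5.1 + 1.0 = 7.5
Eq. 4: 0.85(1) - 0.8(4) = -2.4
Combination 2 gives the minimum: -3.7 kip/ft.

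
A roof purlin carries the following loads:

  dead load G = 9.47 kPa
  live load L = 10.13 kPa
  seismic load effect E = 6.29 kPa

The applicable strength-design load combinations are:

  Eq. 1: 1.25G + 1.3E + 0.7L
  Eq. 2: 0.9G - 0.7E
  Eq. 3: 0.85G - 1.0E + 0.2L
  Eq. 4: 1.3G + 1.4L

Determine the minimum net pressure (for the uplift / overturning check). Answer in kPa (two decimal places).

3.79 kPa

Eq. 1: 1.25(9.47) + 1.3(6.29) + 0.7(10.13) = 27.11
Eq. 2: 0.9(9.47) - 0.7(6.29) = 4.12
Eq. 3: 0.85(9.47) - 1.0(6.29) + 0.2(10.13) = 3.79
Eq. 4: 1.3(9.47) + 1.4(10.13) = 26.49
Combination 3 gives the minimum: 3.79 kPa.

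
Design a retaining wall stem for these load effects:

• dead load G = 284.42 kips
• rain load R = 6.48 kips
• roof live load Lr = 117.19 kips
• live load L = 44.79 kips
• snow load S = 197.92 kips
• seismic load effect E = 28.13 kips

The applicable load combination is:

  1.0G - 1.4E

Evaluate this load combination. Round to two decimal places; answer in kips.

245.04 kips

1.0(284.42) - 1.4(28.13) = 245.04
P_u = 245.04 kips.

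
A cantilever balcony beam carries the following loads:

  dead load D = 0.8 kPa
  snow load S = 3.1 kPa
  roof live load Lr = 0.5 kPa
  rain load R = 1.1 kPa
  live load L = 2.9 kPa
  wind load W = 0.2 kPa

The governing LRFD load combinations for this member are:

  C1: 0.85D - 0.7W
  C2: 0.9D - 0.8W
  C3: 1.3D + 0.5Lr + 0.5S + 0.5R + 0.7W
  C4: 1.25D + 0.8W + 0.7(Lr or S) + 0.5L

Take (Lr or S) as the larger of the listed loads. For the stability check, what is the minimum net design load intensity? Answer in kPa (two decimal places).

(Lr or S) → S = 3.1 kPa.
C1: 0.85(0.8) - 0.7(0.2) = 0.68 - 0.14 = 0.54
C2: 0.9(0.8) - 0.8(0.2) = 0.72 - 0.16 = 0.56
C3: 1.3(0.8) + 0.5(0.5) + 0.5(3.1) + 0.5(1.1) + 0.7(0.2) = 1.04 + 0.25 + 1.55 + 0.55 + 0.14 = 3.53
C4: 1.25(0.8) + 0.8(0.2) + 0.7(3.1) + 0.5(2.9) = 1.00 + 0.16 + 2.17 + 1.45 = 4.78
Combination 1 gives the minimum: 0.54 kPa.

0.54 kPa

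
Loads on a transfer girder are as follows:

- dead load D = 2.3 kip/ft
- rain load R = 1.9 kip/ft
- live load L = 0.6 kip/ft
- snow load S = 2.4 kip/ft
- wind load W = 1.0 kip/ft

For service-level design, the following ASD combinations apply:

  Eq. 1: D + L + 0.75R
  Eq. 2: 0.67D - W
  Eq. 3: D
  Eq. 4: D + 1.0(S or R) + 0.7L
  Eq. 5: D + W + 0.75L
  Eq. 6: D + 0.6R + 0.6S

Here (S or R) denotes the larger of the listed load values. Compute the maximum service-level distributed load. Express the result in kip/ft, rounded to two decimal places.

(S or R) → S = 2.4 kip/ft.
Eq. 1: 1.0(2.3) + 1.0(0.6) + 0.75(1.9) = 2.30 + 0.60 + 1.43 = 4.33
Eq. 2: 0.67(2.3) - 1.0(1.0) = 1.54 - 1.00 = 0.54
Eq. 3: 1.0(2.3) = 2.30
Eq. 4: 1.0(2.3) + 1.0(2.4) + 0.7(0.6) = 2.30 + 2.40 + 0.42 = 5.12
Eq. 5: 1.0(2.3) + 1.0(1.0) + 0.75(0.6) = 2.30 + 1.00 + 0.45 = 3.75
Eq. 6: 1.0(2.3) + 0.6(1.9) + 0.6(2.4) = 2.30 + 1.14 + 1.44 = 4.88
Combination 4 governs: w = 5.12 kip/ft.

5.12 kip/ft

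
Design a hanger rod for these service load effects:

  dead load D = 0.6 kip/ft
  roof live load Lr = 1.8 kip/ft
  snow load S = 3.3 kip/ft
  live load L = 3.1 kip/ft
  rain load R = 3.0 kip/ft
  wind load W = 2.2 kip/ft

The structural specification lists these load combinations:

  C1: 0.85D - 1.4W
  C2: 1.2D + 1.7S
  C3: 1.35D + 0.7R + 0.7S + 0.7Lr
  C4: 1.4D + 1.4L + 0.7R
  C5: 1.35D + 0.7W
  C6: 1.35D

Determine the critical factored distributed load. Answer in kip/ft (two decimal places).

C1: 0.85(0.6) - 1.4(2.2) = 0.51 - 3.08 = -2.57
C2: 1.2(0.6) + 1.7(3.3) = 0.72 + 5.61 = 6.33
C3: 1.35(0.6) + 0.7(3.0) + 0.7(3.3) + 0.7(1.8) = 0.81 + 2.10 + 2.31 + 1.26 = 6.48
C4: 1.4(0.6) + 1.4(3.1) + 0.7(3.0) = 0.84 + 4.34 + 2.10 = 7.28
C5: 1.35(0.6) + 0.7(2.2) = 0.81 + 1.54 = 2.35
C6: 1.35(0.6) = 0.81
The controlling combination is 4, giving 7.28 kip/ft.

7.28 kip/ft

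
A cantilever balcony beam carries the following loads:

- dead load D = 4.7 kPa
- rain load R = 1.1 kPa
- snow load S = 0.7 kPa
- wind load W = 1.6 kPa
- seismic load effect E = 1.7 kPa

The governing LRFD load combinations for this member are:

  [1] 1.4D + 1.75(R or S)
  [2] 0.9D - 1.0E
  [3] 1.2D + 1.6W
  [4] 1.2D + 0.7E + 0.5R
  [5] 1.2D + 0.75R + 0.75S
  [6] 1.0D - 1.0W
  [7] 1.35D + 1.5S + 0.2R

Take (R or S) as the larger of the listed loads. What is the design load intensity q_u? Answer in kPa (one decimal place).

(R or S) → R = 1.1 kPa.
[1] 1.4(4.7) + 1.75(1.1) = 6.6 + 1.9 = 8.5
[2] 0.9(4.7) - 1.0(1.7) = 4.2 - 1.7 = 2.5
[3] 1.2(4.7) + 1.6(1.6) = 5.6 + 2.6 = 8.2
[4] 1.2(4.7) + 0.7(1.7) + 0.5(1.1) = 5.6 + 1.2 + 0.6 = 7.4
[5] 1.2(4.7) + 0.75(1.1) + 0.75(0.7) = 7.0
[6] 1.0(4.7) - 1.0(1.6) = 4.7 - 1.6 = 3.1
[7] 1.35(4.7) + 1.5(0.7) + 0.2(1.1) = 6.3 + 1.1 + 0.2 = 7.6
Maximum is from combination 1.

8.5 kPa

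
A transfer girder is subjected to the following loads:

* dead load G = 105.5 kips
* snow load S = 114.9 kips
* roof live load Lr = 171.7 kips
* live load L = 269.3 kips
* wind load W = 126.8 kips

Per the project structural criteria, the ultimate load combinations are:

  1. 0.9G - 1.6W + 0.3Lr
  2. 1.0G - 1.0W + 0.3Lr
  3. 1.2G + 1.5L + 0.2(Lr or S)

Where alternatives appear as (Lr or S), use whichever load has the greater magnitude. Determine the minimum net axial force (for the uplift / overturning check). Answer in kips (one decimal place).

(Lr or S) → Lr = 171.7 kips.
1. 0.9(105.5) - 1.6(126.8) + 0.3(171.7) = 95.0 - 202.9 + 51.5 = -56.4
2. 1.0(105.5) - 1.0(126.8) + 0.3(171.7) = 105.5 - 126.8 + 51.5 = 30.2
3. 1.2(105.5) + 1.5(269.3) + 0.2(171.7) = 126.6 + 404.0 + 34.3 = 564.9
Combination 1 gives the minimum: -56.4 kips.

-56.4 kips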